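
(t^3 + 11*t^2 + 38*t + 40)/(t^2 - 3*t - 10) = (t^2 + 9*t + 20)/(t - 5)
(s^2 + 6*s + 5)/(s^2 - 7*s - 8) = (s + 5)/(s - 8)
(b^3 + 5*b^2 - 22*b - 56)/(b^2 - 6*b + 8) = (b^2 + 9*b + 14)/(b - 2)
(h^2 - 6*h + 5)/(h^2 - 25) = (h - 1)/(h + 5)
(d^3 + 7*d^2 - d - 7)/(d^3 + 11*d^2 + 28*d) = (d^2 - 1)/(d*(d + 4))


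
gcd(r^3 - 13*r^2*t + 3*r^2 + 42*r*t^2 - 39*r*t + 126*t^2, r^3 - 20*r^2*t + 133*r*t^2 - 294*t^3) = r^2 - 13*r*t + 42*t^2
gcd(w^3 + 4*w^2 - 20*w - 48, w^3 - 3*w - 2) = 1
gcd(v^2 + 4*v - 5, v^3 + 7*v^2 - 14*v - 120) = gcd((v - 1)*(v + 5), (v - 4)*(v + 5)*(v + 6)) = v + 5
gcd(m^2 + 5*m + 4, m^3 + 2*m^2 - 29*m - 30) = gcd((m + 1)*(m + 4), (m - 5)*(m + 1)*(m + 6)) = m + 1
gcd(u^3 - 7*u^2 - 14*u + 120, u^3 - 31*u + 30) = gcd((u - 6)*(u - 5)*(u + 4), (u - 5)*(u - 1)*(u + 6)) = u - 5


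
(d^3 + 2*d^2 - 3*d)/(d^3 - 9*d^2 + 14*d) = (d^2 + 2*d - 3)/(d^2 - 9*d + 14)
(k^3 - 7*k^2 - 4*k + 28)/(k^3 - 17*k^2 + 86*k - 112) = (k + 2)/(k - 8)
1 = 1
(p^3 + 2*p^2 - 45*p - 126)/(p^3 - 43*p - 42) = (p + 3)/(p + 1)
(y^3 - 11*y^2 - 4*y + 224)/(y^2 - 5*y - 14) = (y^2 - 4*y - 32)/(y + 2)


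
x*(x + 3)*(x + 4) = x^3 + 7*x^2 + 12*x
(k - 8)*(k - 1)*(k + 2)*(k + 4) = k^4 - 3*k^3 - 38*k^2 - 24*k + 64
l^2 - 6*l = l*(l - 6)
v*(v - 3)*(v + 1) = v^3 - 2*v^2 - 3*v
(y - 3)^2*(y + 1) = y^3 - 5*y^2 + 3*y + 9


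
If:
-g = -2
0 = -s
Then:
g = 2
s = 0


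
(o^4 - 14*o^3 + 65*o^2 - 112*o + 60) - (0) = o^4 - 14*o^3 + 65*o^2 - 112*o + 60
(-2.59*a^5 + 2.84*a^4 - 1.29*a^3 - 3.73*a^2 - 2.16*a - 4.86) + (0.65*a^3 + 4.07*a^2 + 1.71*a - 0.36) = -2.59*a^5 + 2.84*a^4 - 0.64*a^3 + 0.34*a^2 - 0.45*a - 5.22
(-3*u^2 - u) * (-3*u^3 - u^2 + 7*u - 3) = 9*u^5 + 6*u^4 - 20*u^3 + 2*u^2 + 3*u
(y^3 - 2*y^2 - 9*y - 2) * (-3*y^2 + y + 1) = -3*y^5 + 7*y^4 + 26*y^3 - 5*y^2 - 11*y - 2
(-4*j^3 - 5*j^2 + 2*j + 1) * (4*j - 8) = -16*j^4 + 12*j^3 + 48*j^2 - 12*j - 8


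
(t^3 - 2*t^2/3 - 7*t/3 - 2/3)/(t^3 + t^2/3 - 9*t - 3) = (t^2 - t - 2)/(t^2 - 9)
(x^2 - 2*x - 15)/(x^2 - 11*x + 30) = (x + 3)/(x - 6)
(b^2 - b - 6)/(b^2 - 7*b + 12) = (b + 2)/(b - 4)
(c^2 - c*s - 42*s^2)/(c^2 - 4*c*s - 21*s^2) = (c + 6*s)/(c + 3*s)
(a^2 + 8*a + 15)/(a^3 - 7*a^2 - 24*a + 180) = (a + 3)/(a^2 - 12*a + 36)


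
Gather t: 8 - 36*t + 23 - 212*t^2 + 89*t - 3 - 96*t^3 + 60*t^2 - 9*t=-96*t^3 - 152*t^2 + 44*t + 28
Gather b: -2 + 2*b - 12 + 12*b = 14*b - 14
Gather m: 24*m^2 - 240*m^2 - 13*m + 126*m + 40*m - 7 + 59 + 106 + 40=-216*m^2 + 153*m + 198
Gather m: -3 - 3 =-6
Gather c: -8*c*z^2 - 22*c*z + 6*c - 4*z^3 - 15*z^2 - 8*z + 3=c*(-8*z^2 - 22*z + 6) - 4*z^3 - 15*z^2 - 8*z + 3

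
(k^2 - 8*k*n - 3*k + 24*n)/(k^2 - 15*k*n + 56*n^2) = (k - 3)/(k - 7*n)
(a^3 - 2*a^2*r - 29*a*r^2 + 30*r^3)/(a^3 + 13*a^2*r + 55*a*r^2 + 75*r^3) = (a^2 - 7*a*r + 6*r^2)/(a^2 + 8*a*r + 15*r^2)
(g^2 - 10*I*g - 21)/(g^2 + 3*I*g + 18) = (g - 7*I)/(g + 6*I)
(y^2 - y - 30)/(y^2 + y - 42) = (y + 5)/(y + 7)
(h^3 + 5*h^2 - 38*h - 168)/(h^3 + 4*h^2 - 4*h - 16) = (h^2 + h - 42)/(h^2 - 4)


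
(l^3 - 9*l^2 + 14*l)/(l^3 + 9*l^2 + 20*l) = (l^2 - 9*l + 14)/(l^2 + 9*l + 20)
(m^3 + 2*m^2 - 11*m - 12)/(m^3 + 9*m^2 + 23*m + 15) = (m^2 + m - 12)/(m^2 + 8*m + 15)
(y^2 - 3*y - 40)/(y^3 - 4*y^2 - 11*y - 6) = (-y^2 + 3*y + 40)/(-y^3 + 4*y^2 + 11*y + 6)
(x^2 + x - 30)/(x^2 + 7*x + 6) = (x - 5)/(x + 1)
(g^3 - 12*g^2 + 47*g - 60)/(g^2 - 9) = (g^2 - 9*g + 20)/(g + 3)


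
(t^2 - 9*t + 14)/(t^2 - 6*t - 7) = (t - 2)/(t + 1)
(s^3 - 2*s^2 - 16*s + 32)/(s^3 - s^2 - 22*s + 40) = (s + 4)/(s + 5)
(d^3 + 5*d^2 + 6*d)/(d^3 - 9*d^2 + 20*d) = (d^2 + 5*d + 6)/(d^2 - 9*d + 20)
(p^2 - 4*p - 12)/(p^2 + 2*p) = (p - 6)/p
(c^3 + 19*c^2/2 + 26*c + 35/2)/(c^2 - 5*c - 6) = (2*c^2 + 17*c + 35)/(2*(c - 6))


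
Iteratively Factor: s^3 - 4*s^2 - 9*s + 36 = (s - 4)*(s^2 - 9) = (s - 4)*(s - 3)*(s + 3)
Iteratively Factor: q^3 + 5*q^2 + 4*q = (q + 4)*(q^2 + q) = (q + 1)*(q + 4)*(q)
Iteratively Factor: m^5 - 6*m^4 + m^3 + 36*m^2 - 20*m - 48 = (m - 4)*(m^4 - 2*m^3 - 7*m^2 + 8*m + 12) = (m - 4)*(m + 2)*(m^3 - 4*m^2 + m + 6) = (m - 4)*(m + 1)*(m + 2)*(m^2 - 5*m + 6) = (m - 4)*(m - 3)*(m + 1)*(m + 2)*(m - 2)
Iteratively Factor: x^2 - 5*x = (x - 5)*(x)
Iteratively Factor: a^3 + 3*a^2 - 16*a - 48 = (a + 3)*(a^2 - 16) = (a - 4)*(a + 3)*(a + 4)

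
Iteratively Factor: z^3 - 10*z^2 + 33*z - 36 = (z - 3)*(z^2 - 7*z + 12) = (z - 3)^2*(z - 4)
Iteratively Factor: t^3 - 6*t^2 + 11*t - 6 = (t - 3)*(t^2 - 3*t + 2) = (t - 3)*(t - 1)*(t - 2)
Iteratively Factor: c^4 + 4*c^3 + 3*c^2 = (c + 1)*(c^3 + 3*c^2) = c*(c + 1)*(c^2 + 3*c) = c^2*(c + 1)*(c + 3)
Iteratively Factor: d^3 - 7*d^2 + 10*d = (d - 5)*(d^2 - 2*d) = d*(d - 5)*(d - 2)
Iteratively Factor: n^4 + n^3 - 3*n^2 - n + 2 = (n + 1)*(n^3 - 3*n + 2) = (n + 1)*(n + 2)*(n^2 - 2*n + 1) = (n - 1)*(n + 1)*(n + 2)*(n - 1)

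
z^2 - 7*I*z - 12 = (z - 4*I)*(z - 3*I)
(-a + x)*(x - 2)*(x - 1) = -a*x^2 + 3*a*x - 2*a + x^3 - 3*x^2 + 2*x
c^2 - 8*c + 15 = (c - 5)*(c - 3)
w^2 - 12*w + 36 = (w - 6)^2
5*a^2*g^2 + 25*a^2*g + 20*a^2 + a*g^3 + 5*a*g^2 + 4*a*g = (5*a + g)*(g + 4)*(a*g + a)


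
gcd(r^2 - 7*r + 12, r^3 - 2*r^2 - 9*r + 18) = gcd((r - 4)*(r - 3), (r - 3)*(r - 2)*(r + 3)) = r - 3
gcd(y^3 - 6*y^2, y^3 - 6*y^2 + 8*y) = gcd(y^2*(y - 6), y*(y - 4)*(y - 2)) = y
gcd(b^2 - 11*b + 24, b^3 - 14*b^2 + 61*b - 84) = b - 3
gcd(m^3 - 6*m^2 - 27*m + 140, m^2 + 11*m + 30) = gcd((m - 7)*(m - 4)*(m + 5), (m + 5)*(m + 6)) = m + 5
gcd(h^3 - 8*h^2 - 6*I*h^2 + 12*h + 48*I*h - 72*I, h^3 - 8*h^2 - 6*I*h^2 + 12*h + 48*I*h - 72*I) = h^3 + h^2*(-8 - 6*I) + h*(12 + 48*I) - 72*I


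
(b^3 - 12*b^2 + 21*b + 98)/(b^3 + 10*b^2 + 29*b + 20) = (b^3 - 12*b^2 + 21*b + 98)/(b^3 + 10*b^2 + 29*b + 20)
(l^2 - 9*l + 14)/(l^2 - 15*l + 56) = (l - 2)/(l - 8)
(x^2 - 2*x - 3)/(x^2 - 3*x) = (x + 1)/x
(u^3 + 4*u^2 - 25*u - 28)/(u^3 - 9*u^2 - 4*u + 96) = (u^2 + 8*u + 7)/(u^2 - 5*u - 24)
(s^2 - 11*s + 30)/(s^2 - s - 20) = (s - 6)/(s + 4)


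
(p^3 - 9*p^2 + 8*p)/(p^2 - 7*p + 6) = p*(p - 8)/(p - 6)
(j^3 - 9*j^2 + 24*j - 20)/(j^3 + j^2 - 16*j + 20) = (j - 5)/(j + 5)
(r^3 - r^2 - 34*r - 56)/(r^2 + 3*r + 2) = (r^2 - 3*r - 28)/(r + 1)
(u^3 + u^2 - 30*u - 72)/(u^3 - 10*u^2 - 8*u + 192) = (u + 3)/(u - 8)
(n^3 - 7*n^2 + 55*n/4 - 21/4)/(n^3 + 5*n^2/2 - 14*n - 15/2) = (4*n^2 - 16*n + 7)/(2*(2*n^2 + 11*n + 5))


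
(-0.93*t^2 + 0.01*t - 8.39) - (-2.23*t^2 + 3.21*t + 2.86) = 1.3*t^2 - 3.2*t - 11.25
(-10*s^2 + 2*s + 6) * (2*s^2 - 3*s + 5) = -20*s^4 + 34*s^3 - 44*s^2 - 8*s + 30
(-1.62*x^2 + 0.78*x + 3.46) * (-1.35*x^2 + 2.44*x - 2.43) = 2.187*x^4 - 5.0058*x^3 + 1.1688*x^2 + 6.547*x - 8.4078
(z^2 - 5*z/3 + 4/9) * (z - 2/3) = z^3 - 7*z^2/3 + 14*z/9 - 8/27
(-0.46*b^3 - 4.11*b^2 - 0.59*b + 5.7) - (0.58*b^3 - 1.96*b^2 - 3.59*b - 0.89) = -1.04*b^3 - 2.15*b^2 + 3.0*b + 6.59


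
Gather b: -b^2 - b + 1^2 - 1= -b^2 - b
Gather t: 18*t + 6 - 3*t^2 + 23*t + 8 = -3*t^2 + 41*t + 14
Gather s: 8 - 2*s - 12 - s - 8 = -3*s - 12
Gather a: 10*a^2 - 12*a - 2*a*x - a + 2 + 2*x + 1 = 10*a^2 + a*(-2*x - 13) + 2*x + 3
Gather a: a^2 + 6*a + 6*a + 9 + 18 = a^2 + 12*a + 27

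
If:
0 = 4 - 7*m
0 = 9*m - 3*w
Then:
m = 4/7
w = 12/7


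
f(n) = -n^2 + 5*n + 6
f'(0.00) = 5.00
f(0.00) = 6.00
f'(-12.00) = 29.00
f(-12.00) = -198.00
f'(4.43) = -3.86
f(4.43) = 8.53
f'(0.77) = 3.46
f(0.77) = 9.26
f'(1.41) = 2.18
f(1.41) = 11.06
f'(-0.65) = 6.30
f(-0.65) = 2.33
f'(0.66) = 3.68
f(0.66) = 8.86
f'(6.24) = -7.48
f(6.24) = -1.74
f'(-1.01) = 7.02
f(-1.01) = -0.07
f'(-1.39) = 7.78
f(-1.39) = -2.88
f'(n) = 5 - 2*n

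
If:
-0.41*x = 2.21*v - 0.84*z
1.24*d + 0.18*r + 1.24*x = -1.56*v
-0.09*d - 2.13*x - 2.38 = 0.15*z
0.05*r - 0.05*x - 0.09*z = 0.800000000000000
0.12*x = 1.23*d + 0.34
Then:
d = -0.37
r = 12.48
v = -0.35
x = -1.00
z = -1.40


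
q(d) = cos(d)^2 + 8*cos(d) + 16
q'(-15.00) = 4.21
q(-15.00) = 10.50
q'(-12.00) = -5.20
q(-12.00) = 23.46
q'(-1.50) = 8.12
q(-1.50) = 16.57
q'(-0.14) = 1.39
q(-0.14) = 24.90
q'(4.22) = 6.22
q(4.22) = 12.44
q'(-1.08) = 7.89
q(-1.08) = 19.99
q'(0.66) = -5.87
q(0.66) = 22.94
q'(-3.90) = -4.50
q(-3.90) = 10.72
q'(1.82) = -7.27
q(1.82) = 14.09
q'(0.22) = -2.17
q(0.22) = 24.76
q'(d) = -2*sin(d)*cos(d) - 8*sin(d)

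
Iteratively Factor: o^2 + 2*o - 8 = (o + 4)*(o - 2)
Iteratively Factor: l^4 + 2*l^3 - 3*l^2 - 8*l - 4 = (l + 2)*(l^3 - 3*l - 2) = (l - 2)*(l + 2)*(l^2 + 2*l + 1) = (l - 2)*(l + 1)*(l + 2)*(l + 1)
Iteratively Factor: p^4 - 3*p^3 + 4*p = (p)*(p^3 - 3*p^2 + 4) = p*(p - 2)*(p^2 - p - 2) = p*(p - 2)*(p + 1)*(p - 2)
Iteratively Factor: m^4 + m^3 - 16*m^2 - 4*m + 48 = (m + 2)*(m^3 - m^2 - 14*m + 24) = (m - 3)*(m + 2)*(m^2 + 2*m - 8) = (m - 3)*(m + 2)*(m + 4)*(m - 2)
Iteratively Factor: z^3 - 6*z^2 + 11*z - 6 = (z - 3)*(z^2 - 3*z + 2) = (z - 3)*(z - 1)*(z - 2)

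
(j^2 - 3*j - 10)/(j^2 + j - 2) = (j - 5)/(j - 1)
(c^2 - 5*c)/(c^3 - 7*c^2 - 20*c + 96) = c*(c - 5)/(c^3 - 7*c^2 - 20*c + 96)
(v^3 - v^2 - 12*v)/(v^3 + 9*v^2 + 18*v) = (v - 4)/(v + 6)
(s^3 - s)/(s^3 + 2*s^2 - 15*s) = (s^2 - 1)/(s^2 + 2*s - 15)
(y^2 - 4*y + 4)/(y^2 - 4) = (y - 2)/(y + 2)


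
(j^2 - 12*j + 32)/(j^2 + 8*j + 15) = (j^2 - 12*j + 32)/(j^2 + 8*j + 15)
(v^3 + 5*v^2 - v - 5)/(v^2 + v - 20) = (v^2 - 1)/(v - 4)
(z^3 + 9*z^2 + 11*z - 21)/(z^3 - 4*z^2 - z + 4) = (z^2 + 10*z + 21)/(z^2 - 3*z - 4)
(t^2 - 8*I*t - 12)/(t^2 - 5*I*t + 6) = (t - 2*I)/(t + I)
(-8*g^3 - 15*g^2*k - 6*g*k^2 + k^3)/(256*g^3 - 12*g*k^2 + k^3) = (-g^2 - 2*g*k - k^2)/(32*g^2 + 4*g*k - k^2)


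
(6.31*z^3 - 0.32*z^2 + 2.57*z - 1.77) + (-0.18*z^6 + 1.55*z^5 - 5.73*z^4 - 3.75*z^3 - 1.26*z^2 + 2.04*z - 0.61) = -0.18*z^6 + 1.55*z^5 - 5.73*z^4 + 2.56*z^3 - 1.58*z^2 + 4.61*z - 2.38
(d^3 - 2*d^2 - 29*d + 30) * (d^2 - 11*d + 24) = d^5 - 13*d^4 + 17*d^3 + 301*d^2 - 1026*d + 720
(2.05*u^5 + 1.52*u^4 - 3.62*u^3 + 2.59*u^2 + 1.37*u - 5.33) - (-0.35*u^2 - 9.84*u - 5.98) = 2.05*u^5 + 1.52*u^4 - 3.62*u^3 + 2.94*u^2 + 11.21*u + 0.65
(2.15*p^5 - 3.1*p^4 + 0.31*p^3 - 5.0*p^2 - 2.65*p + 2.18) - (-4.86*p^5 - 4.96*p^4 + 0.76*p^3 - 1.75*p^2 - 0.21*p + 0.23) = 7.01*p^5 + 1.86*p^4 - 0.45*p^3 - 3.25*p^2 - 2.44*p + 1.95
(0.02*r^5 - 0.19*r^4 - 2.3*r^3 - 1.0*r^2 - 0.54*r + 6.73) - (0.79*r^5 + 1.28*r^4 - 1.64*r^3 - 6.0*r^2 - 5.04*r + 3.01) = -0.77*r^5 - 1.47*r^4 - 0.66*r^3 + 5.0*r^2 + 4.5*r + 3.72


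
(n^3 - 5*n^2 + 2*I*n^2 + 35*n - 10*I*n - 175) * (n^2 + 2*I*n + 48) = n^5 - 5*n^4 + 4*I*n^4 + 79*n^3 - 20*I*n^3 - 395*n^2 + 166*I*n^2 + 1680*n - 830*I*n - 8400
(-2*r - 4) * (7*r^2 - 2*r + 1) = -14*r^3 - 24*r^2 + 6*r - 4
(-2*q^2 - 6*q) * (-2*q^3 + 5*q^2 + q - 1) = 4*q^5 + 2*q^4 - 32*q^3 - 4*q^2 + 6*q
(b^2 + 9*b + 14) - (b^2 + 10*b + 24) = -b - 10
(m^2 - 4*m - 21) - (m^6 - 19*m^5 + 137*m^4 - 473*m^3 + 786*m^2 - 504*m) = -m^6 + 19*m^5 - 137*m^4 + 473*m^3 - 785*m^2 + 500*m - 21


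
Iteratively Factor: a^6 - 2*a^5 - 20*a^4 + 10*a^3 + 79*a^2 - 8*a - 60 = (a - 2)*(a^5 - 20*a^3 - 30*a^2 + 19*a + 30) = (a - 2)*(a + 3)*(a^4 - 3*a^3 - 11*a^2 + 3*a + 10) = (a - 2)*(a + 1)*(a + 3)*(a^3 - 4*a^2 - 7*a + 10) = (a - 2)*(a + 1)*(a + 2)*(a + 3)*(a^2 - 6*a + 5) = (a - 2)*(a - 1)*(a + 1)*(a + 2)*(a + 3)*(a - 5)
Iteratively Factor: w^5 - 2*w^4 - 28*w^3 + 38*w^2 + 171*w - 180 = (w + 4)*(w^4 - 6*w^3 - 4*w^2 + 54*w - 45) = (w - 3)*(w + 4)*(w^3 - 3*w^2 - 13*w + 15) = (w - 3)*(w - 1)*(w + 4)*(w^2 - 2*w - 15) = (w - 3)*(w - 1)*(w + 3)*(w + 4)*(w - 5)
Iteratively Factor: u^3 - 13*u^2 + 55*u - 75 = (u - 5)*(u^2 - 8*u + 15) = (u - 5)*(u - 3)*(u - 5)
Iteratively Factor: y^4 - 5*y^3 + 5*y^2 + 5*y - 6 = (y - 3)*(y^3 - 2*y^2 - y + 2) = (y - 3)*(y + 1)*(y^2 - 3*y + 2) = (y - 3)*(y - 2)*(y + 1)*(y - 1)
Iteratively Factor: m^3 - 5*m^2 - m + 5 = (m + 1)*(m^2 - 6*m + 5) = (m - 1)*(m + 1)*(m - 5)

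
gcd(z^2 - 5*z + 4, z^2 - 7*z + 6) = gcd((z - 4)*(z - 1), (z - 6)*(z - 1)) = z - 1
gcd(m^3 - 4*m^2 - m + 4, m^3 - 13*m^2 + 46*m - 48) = 1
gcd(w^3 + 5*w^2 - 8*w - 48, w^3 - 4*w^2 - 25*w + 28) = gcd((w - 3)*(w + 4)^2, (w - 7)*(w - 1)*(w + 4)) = w + 4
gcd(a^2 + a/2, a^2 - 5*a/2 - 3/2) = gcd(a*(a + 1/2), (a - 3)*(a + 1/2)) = a + 1/2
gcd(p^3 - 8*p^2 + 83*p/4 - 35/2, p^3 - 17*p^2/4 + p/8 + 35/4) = p^2 - 11*p/2 + 7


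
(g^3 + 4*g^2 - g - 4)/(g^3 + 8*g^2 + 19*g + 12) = (g - 1)/(g + 3)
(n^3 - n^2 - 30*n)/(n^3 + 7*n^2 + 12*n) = (n^2 - n - 30)/(n^2 + 7*n + 12)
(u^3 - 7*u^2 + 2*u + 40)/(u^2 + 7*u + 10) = (u^2 - 9*u + 20)/(u + 5)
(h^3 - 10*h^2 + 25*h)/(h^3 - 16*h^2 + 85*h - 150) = h/(h - 6)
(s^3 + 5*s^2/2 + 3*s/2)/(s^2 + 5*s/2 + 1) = s*(2*s^2 + 5*s + 3)/(2*s^2 + 5*s + 2)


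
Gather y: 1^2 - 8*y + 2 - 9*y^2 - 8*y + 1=-9*y^2 - 16*y + 4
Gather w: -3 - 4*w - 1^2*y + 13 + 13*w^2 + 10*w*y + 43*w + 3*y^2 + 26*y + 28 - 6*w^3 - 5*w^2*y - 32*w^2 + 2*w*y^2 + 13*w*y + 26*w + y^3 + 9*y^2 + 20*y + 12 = -6*w^3 + w^2*(-5*y - 19) + w*(2*y^2 + 23*y + 65) + y^3 + 12*y^2 + 45*y + 50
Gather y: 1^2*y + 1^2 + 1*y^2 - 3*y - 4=y^2 - 2*y - 3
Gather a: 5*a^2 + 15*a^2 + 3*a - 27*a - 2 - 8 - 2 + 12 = 20*a^2 - 24*a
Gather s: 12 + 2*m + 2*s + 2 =2*m + 2*s + 14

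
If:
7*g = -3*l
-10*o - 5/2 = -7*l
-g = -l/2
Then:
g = 0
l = 0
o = -1/4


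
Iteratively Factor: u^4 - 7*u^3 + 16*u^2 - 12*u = (u - 3)*(u^3 - 4*u^2 + 4*u) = u*(u - 3)*(u^2 - 4*u + 4) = u*(u - 3)*(u - 2)*(u - 2)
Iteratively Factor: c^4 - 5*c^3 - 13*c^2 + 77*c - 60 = (c - 3)*(c^3 - 2*c^2 - 19*c + 20) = (c - 3)*(c + 4)*(c^2 - 6*c + 5) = (c - 3)*(c - 1)*(c + 4)*(c - 5)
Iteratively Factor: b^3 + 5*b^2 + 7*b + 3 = (b + 3)*(b^2 + 2*b + 1) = (b + 1)*(b + 3)*(b + 1)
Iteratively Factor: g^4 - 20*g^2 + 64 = (g + 2)*(g^3 - 2*g^2 - 16*g + 32) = (g - 4)*(g + 2)*(g^2 + 2*g - 8) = (g - 4)*(g - 2)*(g + 2)*(g + 4)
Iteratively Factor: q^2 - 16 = (q - 4)*(q + 4)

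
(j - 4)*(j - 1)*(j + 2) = j^3 - 3*j^2 - 6*j + 8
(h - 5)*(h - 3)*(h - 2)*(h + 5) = h^4 - 5*h^3 - 19*h^2 + 125*h - 150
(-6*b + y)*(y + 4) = -6*b*y - 24*b + y^2 + 4*y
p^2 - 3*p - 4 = (p - 4)*(p + 1)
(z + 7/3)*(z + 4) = z^2 + 19*z/3 + 28/3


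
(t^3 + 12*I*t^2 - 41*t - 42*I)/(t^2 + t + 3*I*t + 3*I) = (t^2 + 9*I*t - 14)/(t + 1)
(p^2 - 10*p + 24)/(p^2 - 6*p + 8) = (p - 6)/(p - 2)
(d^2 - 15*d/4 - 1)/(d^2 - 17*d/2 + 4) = (4*d^2 - 15*d - 4)/(2*(2*d^2 - 17*d + 8))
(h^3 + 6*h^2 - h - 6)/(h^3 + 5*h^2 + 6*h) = (h^3 + 6*h^2 - h - 6)/(h*(h^2 + 5*h + 6))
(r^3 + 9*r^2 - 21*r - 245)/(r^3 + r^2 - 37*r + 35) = (r + 7)/(r - 1)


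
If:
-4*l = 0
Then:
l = 0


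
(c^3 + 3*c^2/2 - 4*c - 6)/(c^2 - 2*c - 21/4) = 2*(c^2 - 4)/(2*c - 7)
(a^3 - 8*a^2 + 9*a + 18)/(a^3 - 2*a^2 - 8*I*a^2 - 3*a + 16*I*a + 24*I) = (a - 6)/(a - 8*I)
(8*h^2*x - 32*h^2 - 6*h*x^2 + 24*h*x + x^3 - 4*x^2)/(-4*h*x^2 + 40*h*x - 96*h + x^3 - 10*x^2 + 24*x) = (-2*h + x)/(x - 6)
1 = 1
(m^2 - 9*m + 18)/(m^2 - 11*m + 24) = (m - 6)/(m - 8)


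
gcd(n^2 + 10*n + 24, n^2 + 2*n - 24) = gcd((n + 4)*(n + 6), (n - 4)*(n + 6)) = n + 6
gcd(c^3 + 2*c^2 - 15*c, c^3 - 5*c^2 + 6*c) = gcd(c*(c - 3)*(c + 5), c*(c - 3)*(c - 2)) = c^2 - 3*c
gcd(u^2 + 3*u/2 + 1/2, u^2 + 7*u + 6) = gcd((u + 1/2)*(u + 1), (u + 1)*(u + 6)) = u + 1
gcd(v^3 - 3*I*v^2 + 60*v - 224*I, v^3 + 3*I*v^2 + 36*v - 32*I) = v^2 + 4*I*v + 32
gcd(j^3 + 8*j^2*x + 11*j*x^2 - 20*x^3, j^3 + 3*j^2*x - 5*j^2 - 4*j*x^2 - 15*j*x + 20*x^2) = -j^2 - 3*j*x + 4*x^2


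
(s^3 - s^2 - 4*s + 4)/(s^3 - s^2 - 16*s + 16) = (s^2 - 4)/(s^2 - 16)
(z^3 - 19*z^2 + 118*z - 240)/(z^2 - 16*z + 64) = (z^2 - 11*z + 30)/(z - 8)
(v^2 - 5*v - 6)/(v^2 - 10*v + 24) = (v + 1)/(v - 4)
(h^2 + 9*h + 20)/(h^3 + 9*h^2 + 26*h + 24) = (h + 5)/(h^2 + 5*h + 6)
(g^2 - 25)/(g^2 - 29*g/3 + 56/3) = 3*(g^2 - 25)/(3*g^2 - 29*g + 56)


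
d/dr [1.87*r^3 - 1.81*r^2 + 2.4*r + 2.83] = 5.61*r^2 - 3.62*r + 2.4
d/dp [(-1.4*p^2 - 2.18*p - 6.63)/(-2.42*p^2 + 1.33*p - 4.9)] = (-7.1376*p^2 - 18.3692*p + 19.4999)/(5.8564*p^4 - 6.4372*p^3 + 25.4849*p^2 - 13.034*p + 24.01)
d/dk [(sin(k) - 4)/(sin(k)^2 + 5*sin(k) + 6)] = (8*sin(k) + cos(k)^2 + 25)*cos(k)/(sin(k)^2 + 5*sin(k) + 6)^2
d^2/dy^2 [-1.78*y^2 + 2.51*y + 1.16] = -3.56000000000000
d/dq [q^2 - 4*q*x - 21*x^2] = 2*q - 4*x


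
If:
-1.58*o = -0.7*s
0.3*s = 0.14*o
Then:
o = 0.00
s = 0.00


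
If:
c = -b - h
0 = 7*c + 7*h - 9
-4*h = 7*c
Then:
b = -9/7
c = -12/7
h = 3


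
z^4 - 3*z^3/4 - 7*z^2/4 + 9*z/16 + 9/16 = (z - 3/2)*(z - 3/4)*(z + 1/2)*(z + 1)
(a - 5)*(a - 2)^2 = a^3 - 9*a^2 + 24*a - 20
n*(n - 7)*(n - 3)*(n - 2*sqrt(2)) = n^4 - 10*n^3 - 2*sqrt(2)*n^3 + 21*n^2 + 20*sqrt(2)*n^2 - 42*sqrt(2)*n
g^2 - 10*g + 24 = (g - 6)*(g - 4)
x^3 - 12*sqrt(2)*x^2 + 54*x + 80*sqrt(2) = (x - 8*sqrt(2))*(x - 5*sqrt(2))*(x + sqrt(2))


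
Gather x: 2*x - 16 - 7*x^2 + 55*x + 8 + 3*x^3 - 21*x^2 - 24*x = 3*x^3 - 28*x^2 + 33*x - 8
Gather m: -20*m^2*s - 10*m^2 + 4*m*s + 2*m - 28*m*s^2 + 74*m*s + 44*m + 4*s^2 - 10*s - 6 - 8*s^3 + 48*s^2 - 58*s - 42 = m^2*(-20*s - 10) + m*(-28*s^2 + 78*s + 46) - 8*s^3 + 52*s^2 - 68*s - 48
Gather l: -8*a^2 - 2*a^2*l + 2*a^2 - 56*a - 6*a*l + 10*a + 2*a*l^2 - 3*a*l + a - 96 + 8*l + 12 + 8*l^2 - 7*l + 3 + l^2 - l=-6*a^2 - 45*a + l^2*(2*a + 9) + l*(-2*a^2 - 9*a) - 81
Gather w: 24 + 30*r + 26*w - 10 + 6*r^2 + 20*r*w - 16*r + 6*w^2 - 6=6*r^2 + 14*r + 6*w^2 + w*(20*r + 26) + 8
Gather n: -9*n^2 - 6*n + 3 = -9*n^2 - 6*n + 3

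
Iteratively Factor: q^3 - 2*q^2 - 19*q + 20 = (q + 4)*(q^2 - 6*q + 5) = (q - 5)*(q + 4)*(q - 1)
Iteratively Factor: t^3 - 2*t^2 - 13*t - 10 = (t + 1)*(t^2 - 3*t - 10) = (t + 1)*(t + 2)*(t - 5)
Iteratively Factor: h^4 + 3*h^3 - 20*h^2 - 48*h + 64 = (h + 4)*(h^3 - h^2 - 16*h + 16) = (h - 1)*(h + 4)*(h^2 - 16) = (h - 4)*(h - 1)*(h + 4)*(h + 4)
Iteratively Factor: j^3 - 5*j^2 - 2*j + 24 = (j - 3)*(j^2 - 2*j - 8) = (j - 4)*(j - 3)*(j + 2)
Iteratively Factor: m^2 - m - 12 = (m - 4)*(m + 3)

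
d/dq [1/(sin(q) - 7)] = -cos(q)/(sin(q) - 7)^2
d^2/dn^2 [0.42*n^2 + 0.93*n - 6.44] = 0.840000000000000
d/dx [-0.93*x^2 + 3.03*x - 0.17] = 3.03 - 1.86*x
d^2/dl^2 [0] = 0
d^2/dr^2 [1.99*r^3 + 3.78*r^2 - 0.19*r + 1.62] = 11.94*r + 7.56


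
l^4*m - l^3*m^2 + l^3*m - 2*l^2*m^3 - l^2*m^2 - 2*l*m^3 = l*(l - 2*m)*(l + m)*(l*m + m)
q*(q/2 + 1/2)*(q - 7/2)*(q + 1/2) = q^4/2 - q^3 - 19*q^2/8 - 7*q/8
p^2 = p^2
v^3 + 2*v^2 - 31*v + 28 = (v - 4)*(v - 1)*(v + 7)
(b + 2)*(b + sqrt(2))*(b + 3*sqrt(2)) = b^3 + 2*b^2 + 4*sqrt(2)*b^2 + 6*b + 8*sqrt(2)*b + 12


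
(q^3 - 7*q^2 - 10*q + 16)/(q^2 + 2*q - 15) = (q^3 - 7*q^2 - 10*q + 16)/(q^2 + 2*q - 15)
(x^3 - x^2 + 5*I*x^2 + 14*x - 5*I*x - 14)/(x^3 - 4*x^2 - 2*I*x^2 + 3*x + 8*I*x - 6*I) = (x + 7*I)/(x - 3)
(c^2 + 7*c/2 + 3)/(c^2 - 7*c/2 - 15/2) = (c + 2)/(c - 5)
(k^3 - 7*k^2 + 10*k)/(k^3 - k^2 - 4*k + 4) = k*(k - 5)/(k^2 + k - 2)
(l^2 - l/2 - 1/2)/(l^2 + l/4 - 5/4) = 2*(2*l + 1)/(4*l + 5)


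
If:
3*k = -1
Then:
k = -1/3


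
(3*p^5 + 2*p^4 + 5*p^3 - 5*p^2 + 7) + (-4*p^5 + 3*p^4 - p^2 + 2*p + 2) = -p^5 + 5*p^4 + 5*p^3 - 6*p^2 + 2*p + 9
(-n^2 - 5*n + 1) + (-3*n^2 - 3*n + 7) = -4*n^2 - 8*n + 8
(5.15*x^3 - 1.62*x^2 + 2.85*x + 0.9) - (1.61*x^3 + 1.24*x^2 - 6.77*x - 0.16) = 3.54*x^3 - 2.86*x^2 + 9.62*x + 1.06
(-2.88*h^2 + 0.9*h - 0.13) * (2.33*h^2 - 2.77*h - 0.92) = -6.7104*h^4 + 10.0746*h^3 - 0.1463*h^2 - 0.4679*h + 0.1196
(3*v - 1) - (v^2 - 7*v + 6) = -v^2 + 10*v - 7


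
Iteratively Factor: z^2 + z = (z + 1)*(z)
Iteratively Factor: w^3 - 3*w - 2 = (w + 1)*(w^2 - w - 2) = (w + 1)^2*(w - 2)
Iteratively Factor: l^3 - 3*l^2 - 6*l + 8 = (l + 2)*(l^2 - 5*l + 4) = (l - 4)*(l + 2)*(l - 1)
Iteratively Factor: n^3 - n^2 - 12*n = (n)*(n^2 - n - 12) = n*(n + 3)*(n - 4)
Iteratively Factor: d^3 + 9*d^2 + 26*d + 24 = (d + 2)*(d^2 + 7*d + 12) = (d + 2)*(d + 3)*(d + 4)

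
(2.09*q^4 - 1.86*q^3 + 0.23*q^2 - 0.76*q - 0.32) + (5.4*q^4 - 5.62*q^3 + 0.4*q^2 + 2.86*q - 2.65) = 7.49*q^4 - 7.48*q^3 + 0.63*q^2 + 2.1*q - 2.97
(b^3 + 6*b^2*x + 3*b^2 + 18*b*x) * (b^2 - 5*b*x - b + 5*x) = b^5 + b^4*x + 2*b^4 - 30*b^3*x^2 + 2*b^3*x - 3*b^3 - 60*b^2*x^2 - 3*b^2*x + 90*b*x^2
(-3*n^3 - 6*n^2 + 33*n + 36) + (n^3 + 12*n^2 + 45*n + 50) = -2*n^3 + 6*n^2 + 78*n + 86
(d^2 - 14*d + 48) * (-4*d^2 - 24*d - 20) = -4*d^4 + 32*d^3 + 124*d^2 - 872*d - 960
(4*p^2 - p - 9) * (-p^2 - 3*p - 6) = -4*p^4 - 11*p^3 - 12*p^2 + 33*p + 54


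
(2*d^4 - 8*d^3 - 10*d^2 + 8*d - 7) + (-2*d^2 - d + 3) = 2*d^4 - 8*d^3 - 12*d^2 + 7*d - 4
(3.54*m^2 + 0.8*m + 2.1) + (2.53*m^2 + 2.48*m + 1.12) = 6.07*m^2 + 3.28*m + 3.22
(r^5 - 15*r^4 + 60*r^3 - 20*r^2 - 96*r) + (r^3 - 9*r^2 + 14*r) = r^5 - 15*r^4 + 61*r^3 - 29*r^2 - 82*r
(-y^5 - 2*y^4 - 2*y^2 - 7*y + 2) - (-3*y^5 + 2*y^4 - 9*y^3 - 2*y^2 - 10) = 2*y^5 - 4*y^4 + 9*y^3 - 7*y + 12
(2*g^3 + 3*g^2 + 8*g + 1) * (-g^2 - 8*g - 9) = -2*g^5 - 19*g^4 - 50*g^3 - 92*g^2 - 80*g - 9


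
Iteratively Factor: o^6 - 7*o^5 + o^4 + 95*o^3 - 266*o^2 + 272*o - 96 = (o + 4)*(o^5 - 11*o^4 + 45*o^3 - 85*o^2 + 74*o - 24) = (o - 3)*(o + 4)*(o^4 - 8*o^3 + 21*o^2 - 22*o + 8) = (o - 3)*(o - 2)*(o + 4)*(o^3 - 6*o^2 + 9*o - 4) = (o - 3)*(o - 2)*(o - 1)*(o + 4)*(o^2 - 5*o + 4) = (o - 4)*(o - 3)*(o - 2)*(o - 1)*(o + 4)*(o - 1)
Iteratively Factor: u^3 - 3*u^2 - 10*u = (u)*(u^2 - 3*u - 10) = u*(u - 5)*(u + 2)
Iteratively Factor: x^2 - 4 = (x - 2)*(x + 2)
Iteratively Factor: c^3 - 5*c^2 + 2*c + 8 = (c - 4)*(c^2 - c - 2) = (c - 4)*(c - 2)*(c + 1)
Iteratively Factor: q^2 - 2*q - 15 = (q + 3)*(q - 5)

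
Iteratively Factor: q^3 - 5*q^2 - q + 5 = (q + 1)*(q^2 - 6*q + 5) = (q - 5)*(q + 1)*(q - 1)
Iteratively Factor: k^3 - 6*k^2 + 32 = (k - 4)*(k^2 - 2*k - 8) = (k - 4)^2*(k + 2)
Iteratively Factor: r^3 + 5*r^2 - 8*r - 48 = (r + 4)*(r^2 + r - 12) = (r + 4)^2*(r - 3)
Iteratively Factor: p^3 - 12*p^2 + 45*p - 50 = (p - 5)*(p^2 - 7*p + 10) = (p - 5)^2*(p - 2)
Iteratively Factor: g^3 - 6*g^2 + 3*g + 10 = (g - 5)*(g^2 - g - 2) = (g - 5)*(g + 1)*(g - 2)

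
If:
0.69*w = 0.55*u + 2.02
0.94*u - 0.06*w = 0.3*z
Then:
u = 0.33625730994152*z + 0.196881091617934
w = 0.268031189083821*z + 3.08447043534763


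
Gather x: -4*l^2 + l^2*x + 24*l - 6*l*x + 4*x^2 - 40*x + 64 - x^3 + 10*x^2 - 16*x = -4*l^2 + 24*l - x^3 + 14*x^2 + x*(l^2 - 6*l - 56) + 64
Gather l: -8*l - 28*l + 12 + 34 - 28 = 18 - 36*l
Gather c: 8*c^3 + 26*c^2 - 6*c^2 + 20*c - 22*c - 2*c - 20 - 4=8*c^3 + 20*c^2 - 4*c - 24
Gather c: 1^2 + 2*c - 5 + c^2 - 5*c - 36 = c^2 - 3*c - 40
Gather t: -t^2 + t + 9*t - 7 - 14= -t^2 + 10*t - 21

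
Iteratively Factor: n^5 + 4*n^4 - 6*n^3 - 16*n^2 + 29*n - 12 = (n - 1)*(n^4 + 5*n^3 - n^2 - 17*n + 12) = (n - 1)^2*(n^3 + 6*n^2 + 5*n - 12) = (n - 1)^2*(n + 4)*(n^2 + 2*n - 3) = (n - 1)^3*(n + 4)*(n + 3)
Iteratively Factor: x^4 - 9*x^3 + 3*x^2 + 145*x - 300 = (x + 4)*(x^3 - 13*x^2 + 55*x - 75) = (x - 3)*(x + 4)*(x^2 - 10*x + 25) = (x - 5)*(x - 3)*(x + 4)*(x - 5)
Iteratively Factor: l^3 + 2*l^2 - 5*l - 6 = (l + 1)*(l^2 + l - 6) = (l - 2)*(l + 1)*(l + 3)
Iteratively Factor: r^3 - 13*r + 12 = (r - 3)*(r^2 + 3*r - 4) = (r - 3)*(r + 4)*(r - 1)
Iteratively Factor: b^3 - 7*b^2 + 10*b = (b - 2)*(b^2 - 5*b) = b*(b - 2)*(b - 5)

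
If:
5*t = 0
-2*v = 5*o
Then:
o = -2*v/5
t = 0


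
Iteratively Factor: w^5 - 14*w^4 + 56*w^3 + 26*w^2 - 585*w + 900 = (w - 5)*(w^4 - 9*w^3 + 11*w^2 + 81*w - 180) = (w - 5)^2*(w^3 - 4*w^2 - 9*w + 36) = (w - 5)^2*(w - 4)*(w^2 - 9) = (w - 5)^2*(w - 4)*(w - 3)*(w + 3)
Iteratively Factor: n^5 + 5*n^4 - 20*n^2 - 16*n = (n + 4)*(n^4 + n^3 - 4*n^2 - 4*n) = n*(n + 4)*(n^3 + n^2 - 4*n - 4) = n*(n + 1)*(n + 4)*(n^2 - 4) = n*(n - 2)*(n + 1)*(n + 4)*(n + 2)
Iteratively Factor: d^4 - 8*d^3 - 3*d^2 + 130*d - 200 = (d - 2)*(d^3 - 6*d^2 - 15*d + 100) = (d - 5)*(d - 2)*(d^2 - d - 20) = (d - 5)^2*(d - 2)*(d + 4)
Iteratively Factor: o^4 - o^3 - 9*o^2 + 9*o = (o)*(o^3 - o^2 - 9*o + 9) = o*(o + 3)*(o^2 - 4*o + 3) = o*(o - 1)*(o + 3)*(o - 3)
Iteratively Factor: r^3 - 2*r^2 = (r)*(r^2 - 2*r) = r^2*(r - 2)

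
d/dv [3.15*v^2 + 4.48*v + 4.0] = 6.3*v + 4.48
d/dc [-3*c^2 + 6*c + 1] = 6 - 6*c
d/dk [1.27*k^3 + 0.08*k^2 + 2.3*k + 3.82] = 3.81*k^2 + 0.16*k + 2.3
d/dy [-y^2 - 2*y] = -2*y - 2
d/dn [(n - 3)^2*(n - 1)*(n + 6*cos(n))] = (n - 3)*(-(n - 3)*(n - 1)*(6*sin(n) - 1) + (n - 3)*(n + 6*cos(n)) + (n + 6*cos(n))*(2*n - 2))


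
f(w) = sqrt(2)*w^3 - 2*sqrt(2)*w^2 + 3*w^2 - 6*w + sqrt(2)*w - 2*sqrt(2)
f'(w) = 3*sqrt(2)*w^2 - 4*sqrt(2)*w + 6*w - 6 + sqrt(2)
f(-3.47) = -43.94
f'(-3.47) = 45.31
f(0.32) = -4.23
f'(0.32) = -4.04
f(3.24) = 32.22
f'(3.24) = 41.06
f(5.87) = 262.21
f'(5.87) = 143.62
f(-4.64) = -119.13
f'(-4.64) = 85.16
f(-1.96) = -3.83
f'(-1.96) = 11.04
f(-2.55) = -13.47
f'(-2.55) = 22.13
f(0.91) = -5.79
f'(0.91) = -0.76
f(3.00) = 23.14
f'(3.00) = 34.63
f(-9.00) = -978.62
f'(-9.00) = 335.98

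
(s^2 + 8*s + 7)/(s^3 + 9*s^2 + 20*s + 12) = (s + 7)/(s^2 + 8*s + 12)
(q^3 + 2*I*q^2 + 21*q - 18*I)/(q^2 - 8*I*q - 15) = (q^2 + 5*I*q + 6)/(q - 5*I)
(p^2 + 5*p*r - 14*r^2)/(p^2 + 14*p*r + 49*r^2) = (p - 2*r)/(p + 7*r)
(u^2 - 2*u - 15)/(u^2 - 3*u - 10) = (u + 3)/(u + 2)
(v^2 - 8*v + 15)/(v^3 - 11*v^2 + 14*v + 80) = (v - 3)/(v^2 - 6*v - 16)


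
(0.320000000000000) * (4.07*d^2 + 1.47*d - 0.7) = 1.3024*d^2 + 0.4704*d - 0.224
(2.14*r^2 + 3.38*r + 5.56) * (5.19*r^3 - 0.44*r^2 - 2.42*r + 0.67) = 11.1066*r^5 + 16.6006*r^4 + 22.1904*r^3 - 9.1922*r^2 - 11.1906*r + 3.7252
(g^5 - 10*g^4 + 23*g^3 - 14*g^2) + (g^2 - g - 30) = g^5 - 10*g^4 + 23*g^3 - 13*g^2 - g - 30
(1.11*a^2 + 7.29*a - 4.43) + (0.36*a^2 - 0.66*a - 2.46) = 1.47*a^2 + 6.63*a - 6.89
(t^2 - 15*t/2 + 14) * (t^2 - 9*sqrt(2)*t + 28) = t^4 - 9*sqrt(2)*t^3 - 15*t^3/2 + 42*t^2 + 135*sqrt(2)*t^2/2 - 210*t - 126*sqrt(2)*t + 392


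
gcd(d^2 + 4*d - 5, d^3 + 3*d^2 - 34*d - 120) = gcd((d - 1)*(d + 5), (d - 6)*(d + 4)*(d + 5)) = d + 5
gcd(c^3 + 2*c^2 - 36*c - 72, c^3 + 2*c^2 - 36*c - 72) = c^3 + 2*c^2 - 36*c - 72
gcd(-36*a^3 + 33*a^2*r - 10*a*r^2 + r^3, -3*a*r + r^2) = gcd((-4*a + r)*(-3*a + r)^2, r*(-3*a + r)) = -3*a + r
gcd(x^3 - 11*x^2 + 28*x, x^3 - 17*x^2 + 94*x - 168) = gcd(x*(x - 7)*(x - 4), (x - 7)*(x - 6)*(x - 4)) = x^2 - 11*x + 28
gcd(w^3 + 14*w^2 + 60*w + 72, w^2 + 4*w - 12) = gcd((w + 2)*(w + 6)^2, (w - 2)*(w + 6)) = w + 6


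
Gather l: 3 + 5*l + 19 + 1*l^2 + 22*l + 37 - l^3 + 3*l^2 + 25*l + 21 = -l^3 + 4*l^2 + 52*l + 80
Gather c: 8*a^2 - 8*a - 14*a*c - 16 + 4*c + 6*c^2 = 8*a^2 - 8*a + 6*c^2 + c*(4 - 14*a) - 16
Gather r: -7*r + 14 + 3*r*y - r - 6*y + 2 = r*(3*y - 8) - 6*y + 16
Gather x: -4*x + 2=2 - 4*x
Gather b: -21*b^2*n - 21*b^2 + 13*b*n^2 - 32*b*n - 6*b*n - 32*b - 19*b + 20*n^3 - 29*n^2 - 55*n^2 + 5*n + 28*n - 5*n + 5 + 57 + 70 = b^2*(-21*n - 21) + b*(13*n^2 - 38*n - 51) + 20*n^3 - 84*n^2 + 28*n + 132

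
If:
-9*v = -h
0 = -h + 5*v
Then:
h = 0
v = 0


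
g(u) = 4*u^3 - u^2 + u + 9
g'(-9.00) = 991.00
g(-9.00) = -2997.00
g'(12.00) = 1705.00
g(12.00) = 6789.00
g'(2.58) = 75.72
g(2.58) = 73.62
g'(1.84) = 37.95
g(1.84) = 32.37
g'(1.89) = 40.09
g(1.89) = 34.32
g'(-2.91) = 108.44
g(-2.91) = -100.95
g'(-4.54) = 257.42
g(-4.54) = -390.46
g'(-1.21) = 20.99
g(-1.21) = -0.76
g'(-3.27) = 135.85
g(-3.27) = -144.83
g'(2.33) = 61.49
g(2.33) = 56.50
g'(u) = 12*u^2 - 2*u + 1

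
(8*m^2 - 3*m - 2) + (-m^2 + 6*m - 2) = 7*m^2 + 3*m - 4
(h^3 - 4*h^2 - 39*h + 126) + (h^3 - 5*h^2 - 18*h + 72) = 2*h^3 - 9*h^2 - 57*h + 198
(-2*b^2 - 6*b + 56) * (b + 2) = -2*b^3 - 10*b^2 + 44*b + 112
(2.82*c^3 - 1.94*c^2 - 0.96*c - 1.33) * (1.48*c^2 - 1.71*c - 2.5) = 4.1736*c^5 - 7.6934*c^4 - 5.1534*c^3 + 4.5232*c^2 + 4.6743*c + 3.325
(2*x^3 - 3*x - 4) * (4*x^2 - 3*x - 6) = 8*x^5 - 6*x^4 - 24*x^3 - 7*x^2 + 30*x + 24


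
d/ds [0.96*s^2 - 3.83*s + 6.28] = 1.92*s - 3.83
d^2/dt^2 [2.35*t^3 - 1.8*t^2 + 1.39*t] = 14.1*t - 3.6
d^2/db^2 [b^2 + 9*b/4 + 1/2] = 2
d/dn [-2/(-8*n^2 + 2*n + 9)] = 4*(1 - 8*n)/(-8*n^2 + 2*n + 9)^2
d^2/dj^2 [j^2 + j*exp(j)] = j*exp(j) + 2*exp(j) + 2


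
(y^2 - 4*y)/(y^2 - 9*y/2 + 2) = 2*y/(2*y - 1)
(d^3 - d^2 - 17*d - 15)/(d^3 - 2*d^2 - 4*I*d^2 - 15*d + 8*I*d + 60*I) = (d + 1)/(d - 4*I)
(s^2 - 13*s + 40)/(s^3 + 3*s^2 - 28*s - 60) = (s - 8)/(s^2 + 8*s + 12)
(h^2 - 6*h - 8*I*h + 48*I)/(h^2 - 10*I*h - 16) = (h - 6)/(h - 2*I)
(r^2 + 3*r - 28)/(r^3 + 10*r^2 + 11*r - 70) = (r - 4)/(r^2 + 3*r - 10)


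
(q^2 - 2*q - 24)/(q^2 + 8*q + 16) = (q - 6)/(q + 4)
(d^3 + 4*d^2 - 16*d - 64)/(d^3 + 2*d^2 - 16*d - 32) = (d + 4)/(d + 2)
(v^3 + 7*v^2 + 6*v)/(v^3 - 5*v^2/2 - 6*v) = 2*(v^2 + 7*v + 6)/(2*v^2 - 5*v - 12)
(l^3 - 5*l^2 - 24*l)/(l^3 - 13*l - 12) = l*(l - 8)/(l^2 - 3*l - 4)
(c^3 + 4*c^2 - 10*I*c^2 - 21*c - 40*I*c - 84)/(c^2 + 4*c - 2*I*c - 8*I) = (c^2 - 10*I*c - 21)/(c - 2*I)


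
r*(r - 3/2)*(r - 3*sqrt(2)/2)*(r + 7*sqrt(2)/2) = r^4 - 3*r^3/2 + 2*sqrt(2)*r^3 - 21*r^2/2 - 3*sqrt(2)*r^2 + 63*r/4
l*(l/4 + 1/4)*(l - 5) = l^3/4 - l^2 - 5*l/4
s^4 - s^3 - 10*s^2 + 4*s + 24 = (s - 3)*(s - 2)*(s + 2)^2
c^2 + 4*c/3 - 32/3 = (c - 8/3)*(c + 4)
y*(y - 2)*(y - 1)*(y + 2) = y^4 - y^3 - 4*y^2 + 4*y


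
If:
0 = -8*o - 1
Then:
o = -1/8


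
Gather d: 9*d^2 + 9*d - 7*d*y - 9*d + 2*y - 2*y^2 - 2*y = 9*d^2 - 7*d*y - 2*y^2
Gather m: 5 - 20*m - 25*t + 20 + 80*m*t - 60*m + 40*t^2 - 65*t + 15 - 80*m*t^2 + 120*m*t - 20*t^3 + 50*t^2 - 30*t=m*(-80*t^2 + 200*t - 80) - 20*t^3 + 90*t^2 - 120*t + 40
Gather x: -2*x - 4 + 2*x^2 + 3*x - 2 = 2*x^2 + x - 6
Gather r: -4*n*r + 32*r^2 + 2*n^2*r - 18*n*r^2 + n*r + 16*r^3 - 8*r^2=16*r^3 + r^2*(24 - 18*n) + r*(2*n^2 - 3*n)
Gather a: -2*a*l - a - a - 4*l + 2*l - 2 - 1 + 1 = a*(-2*l - 2) - 2*l - 2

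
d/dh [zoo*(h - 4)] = zoo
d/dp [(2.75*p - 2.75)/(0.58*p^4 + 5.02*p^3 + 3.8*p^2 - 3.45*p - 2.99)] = (1.595*p^4 + 13.805*p^3 + 10.45*p^2 - 9.4875*p - 8.2225)*(0.58*p^4 + 5.02*p^3 + 3.8*p^2 - 3.45*p - (p - 1)*(2.32*p^3 + 15.06*p^2 + 7.6*p - 3.45) - 2.99)/(0.58*p^4 + 5.02*p^3 + 3.8*p^2 - 3.45*p - 2.99)^3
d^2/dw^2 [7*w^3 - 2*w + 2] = 42*w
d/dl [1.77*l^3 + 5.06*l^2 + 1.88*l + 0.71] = 5.31*l^2 + 10.12*l + 1.88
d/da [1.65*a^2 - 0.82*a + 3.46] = 3.3*a - 0.82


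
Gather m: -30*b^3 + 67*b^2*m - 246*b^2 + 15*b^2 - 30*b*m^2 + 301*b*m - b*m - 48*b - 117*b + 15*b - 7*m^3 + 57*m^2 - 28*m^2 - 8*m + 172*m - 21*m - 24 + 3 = -30*b^3 - 231*b^2 - 150*b - 7*m^3 + m^2*(29 - 30*b) + m*(67*b^2 + 300*b + 143) - 21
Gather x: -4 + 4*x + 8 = 4*x + 4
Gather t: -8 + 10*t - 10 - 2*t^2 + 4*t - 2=-2*t^2 + 14*t - 20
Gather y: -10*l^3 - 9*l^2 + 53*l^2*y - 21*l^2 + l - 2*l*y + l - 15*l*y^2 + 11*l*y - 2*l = -10*l^3 - 30*l^2 - 15*l*y^2 + y*(53*l^2 + 9*l)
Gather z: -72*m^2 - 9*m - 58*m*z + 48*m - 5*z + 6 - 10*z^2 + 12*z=-72*m^2 + 39*m - 10*z^2 + z*(7 - 58*m) + 6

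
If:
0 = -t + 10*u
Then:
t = 10*u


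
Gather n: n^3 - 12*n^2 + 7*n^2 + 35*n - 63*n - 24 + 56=n^3 - 5*n^2 - 28*n + 32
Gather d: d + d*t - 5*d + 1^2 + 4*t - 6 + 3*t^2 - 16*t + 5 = d*(t - 4) + 3*t^2 - 12*t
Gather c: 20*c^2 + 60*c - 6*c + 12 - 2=20*c^2 + 54*c + 10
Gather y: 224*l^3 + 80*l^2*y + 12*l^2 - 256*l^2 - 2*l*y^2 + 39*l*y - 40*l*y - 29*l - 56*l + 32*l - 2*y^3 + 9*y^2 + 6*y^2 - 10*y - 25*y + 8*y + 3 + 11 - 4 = 224*l^3 - 244*l^2 - 53*l - 2*y^3 + y^2*(15 - 2*l) + y*(80*l^2 - l - 27) + 10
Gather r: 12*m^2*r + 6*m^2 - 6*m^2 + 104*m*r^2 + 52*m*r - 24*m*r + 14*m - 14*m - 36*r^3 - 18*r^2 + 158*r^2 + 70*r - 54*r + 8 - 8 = -36*r^3 + r^2*(104*m + 140) + r*(12*m^2 + 28*m + 16)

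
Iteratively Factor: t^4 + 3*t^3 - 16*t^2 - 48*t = (t)*(t^3 + 3*t^2 - 16*t - 48) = t*(t + 4)*(t^2 - t - 12) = t*(t + 3)*(t + 4)*(t - 4)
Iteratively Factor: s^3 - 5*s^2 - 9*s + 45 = (s + 3)*(s^2 - 8*s + 15) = (s - 5)*(s + 3)*(s - 3)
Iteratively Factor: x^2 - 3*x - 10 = (x + 2)*(x - 5)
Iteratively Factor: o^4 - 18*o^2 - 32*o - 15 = (o + 3)*(o^3 - 3*o^2 - 9*o - 5) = (o + 1)*(o + 3)*(o^2 - 4*o - 5) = (o + 1)^2*(o + 3)*(o - 5)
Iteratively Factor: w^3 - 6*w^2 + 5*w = (w - 1)*(w^2 - 5*w) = w*(w - 1)*(w - 5)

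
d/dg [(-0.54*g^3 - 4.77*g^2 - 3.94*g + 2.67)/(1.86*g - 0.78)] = (-2.0088*g^3 - 7.6086*g^2 + 7.4412*g - 1.893)/(3.4596*g^2 - 2.9016*g + 0.6084)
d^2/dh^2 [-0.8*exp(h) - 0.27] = -0.8*exp(h)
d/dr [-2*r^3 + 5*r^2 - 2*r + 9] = -6*r^2 + 10*r - 2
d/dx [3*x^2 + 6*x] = 6*x + 6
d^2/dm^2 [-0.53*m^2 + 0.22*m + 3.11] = -1.06000000000000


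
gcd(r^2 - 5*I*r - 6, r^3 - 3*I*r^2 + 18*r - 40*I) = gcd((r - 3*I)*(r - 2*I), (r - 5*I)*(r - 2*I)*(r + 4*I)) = r - 2*I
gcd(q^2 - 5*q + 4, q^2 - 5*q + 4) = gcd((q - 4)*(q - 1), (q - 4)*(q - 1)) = q^2 - 5*q + 4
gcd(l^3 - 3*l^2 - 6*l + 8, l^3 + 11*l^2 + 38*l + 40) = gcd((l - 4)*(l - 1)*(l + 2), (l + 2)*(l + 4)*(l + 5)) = l + 2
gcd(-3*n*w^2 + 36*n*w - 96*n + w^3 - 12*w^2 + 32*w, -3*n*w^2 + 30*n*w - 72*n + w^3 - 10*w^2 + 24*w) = -3*n*w + 12*n + w^2 - 4*w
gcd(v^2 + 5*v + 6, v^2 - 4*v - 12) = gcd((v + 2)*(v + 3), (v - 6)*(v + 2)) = v + 2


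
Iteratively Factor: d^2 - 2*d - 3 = (d + 1)*(d - 3)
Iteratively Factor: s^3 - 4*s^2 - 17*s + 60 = (s + 4)*(s^2 - 8*s + 15) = (s - 5)*(s + 4)*(s - 3)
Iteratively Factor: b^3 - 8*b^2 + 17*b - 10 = (b - 1)*(b^2 - 7*b + 10) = (b - 2)*(b - 1)*(b - 5)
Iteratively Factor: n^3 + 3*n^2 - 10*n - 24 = (n - 3)*(n^2 + 6*n + 8) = (n - 3)*(n + 4)*(n + 2)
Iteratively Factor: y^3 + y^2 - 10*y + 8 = (y - 1)*(y^2 + 2*y - 8) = (y - 1)*(y + 4)*(y - 2)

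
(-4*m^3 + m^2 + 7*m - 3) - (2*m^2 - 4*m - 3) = -4*m^3 - m^2 + 11*m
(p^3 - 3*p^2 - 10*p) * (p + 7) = p^4 + 4*p^3 - 31*p^2 - 70*p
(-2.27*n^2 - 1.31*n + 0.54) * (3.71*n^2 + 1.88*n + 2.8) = -8.4217*n^4 - 9.1277*n^3 - 6.8154*n^2 - 2.6528*n + 1.512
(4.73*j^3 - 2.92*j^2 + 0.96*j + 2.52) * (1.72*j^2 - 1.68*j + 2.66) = 8.1356*j^5 - 12.9688*j^4 + 19.1386*j^3 - 5.0456*j^2 - 1.68*j + 6.7032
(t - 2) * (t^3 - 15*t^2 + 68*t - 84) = t^4 - 17*t^3 + 98*t^2 - 220*t + 168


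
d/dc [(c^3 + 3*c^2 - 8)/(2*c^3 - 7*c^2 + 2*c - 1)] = (-13*c^4 + 4*c^3 + 51*c^2 - 118*c + 16)/(4*c^6 - 28*c^5 + 57*c^4 - 32*c^3 + 18*c^2 - 4*c + 1)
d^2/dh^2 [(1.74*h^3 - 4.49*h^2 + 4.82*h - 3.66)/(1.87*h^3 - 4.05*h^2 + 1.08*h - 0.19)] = (-1.4210854715202e-14*h^7 - 5.04638199999999*h^6 + 80.0457240000001*h^5 - 310.78278*h^4 + 521.92385*h^3 - 365.410722*h^2 + 66.373596*h - 1.251358)/(6.539203*h^9 - 42.487335*h^8 + 103.347981*h^7 - 117.499638*h^6 + 68.321394*h^5 - 25.823529*h^4 + 6.448593*h^3 - 1.103463*h^2 + 0.116964*h - 0.006859)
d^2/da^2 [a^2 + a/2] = 2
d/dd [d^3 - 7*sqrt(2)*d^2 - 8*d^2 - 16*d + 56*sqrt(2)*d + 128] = 3*d^2 - 14*sqrt(2)*d - 16*d - 16 + 56*sqrt(2)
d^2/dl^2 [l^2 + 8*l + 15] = 2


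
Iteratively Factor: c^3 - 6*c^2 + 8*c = (c - 2)*(c^2 - 4*c) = (c - 4)*(c - 2)*(c)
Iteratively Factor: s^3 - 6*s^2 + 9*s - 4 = (s - 4)*(s^2 - 2*s + 1) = (s - 4)*(s - 1)*(s - 1)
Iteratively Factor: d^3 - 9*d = (d - 3)*(d^2 + 3*d) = d*(d - 3)*(d + 3)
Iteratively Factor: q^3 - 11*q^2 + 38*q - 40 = (q - 2)*(q^2 - 9*q + 20) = (q - 5)*(q - 2)*(q - 4)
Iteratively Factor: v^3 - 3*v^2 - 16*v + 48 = (v - 4)*(v^2 + v - 12) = (v - 4)*(v - 3)*(v + 4)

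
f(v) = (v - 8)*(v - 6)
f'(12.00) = 10.00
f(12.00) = 24.00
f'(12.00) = 10.00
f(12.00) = 24.00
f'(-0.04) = -14.08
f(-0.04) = 48.56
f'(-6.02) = -26.04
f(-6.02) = 168.52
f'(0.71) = -12.58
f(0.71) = 38.56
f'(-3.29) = -20.58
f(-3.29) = 104.88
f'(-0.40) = -14.80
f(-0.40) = 53.76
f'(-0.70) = -15.40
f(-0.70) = 58.29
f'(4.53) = -4.94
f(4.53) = 5.10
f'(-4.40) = -22.80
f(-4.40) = 128.96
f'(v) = 2*v - 14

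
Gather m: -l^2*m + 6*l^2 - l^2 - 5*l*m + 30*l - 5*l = 5*l^2 + 25*l + m*(-l^2 - 5*l)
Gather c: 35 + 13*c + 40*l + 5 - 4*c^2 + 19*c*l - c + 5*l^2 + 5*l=-4*c^2 + c*(19*l + 12) + 5*l^2 + 45*l + 40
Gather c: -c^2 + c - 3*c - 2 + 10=-c^2 - 2*c + 8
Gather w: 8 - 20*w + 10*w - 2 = 6 - 10*w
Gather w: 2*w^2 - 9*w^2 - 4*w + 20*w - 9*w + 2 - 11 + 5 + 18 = -7*w^2 + 7*w + 14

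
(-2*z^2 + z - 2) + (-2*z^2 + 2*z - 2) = -4*z^2 + 3*z - 4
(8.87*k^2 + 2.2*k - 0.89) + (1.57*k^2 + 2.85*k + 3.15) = 10.44*k^2 + 5.05*k + 2.26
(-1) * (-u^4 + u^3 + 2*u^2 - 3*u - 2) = u^4 - u^3 - 2*u^2 + 3*u + 2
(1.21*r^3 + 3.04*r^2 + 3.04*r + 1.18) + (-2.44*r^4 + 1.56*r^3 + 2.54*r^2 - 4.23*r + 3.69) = -2.44*r^4 + 2.77*r^3 + 5.58*r^2 - 1.19*r + 4.87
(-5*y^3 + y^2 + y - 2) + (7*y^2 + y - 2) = -5*y^3 + 8*y^2 + 2*y - 4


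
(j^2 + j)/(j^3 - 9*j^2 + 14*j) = (j + 1)/(j^2 - 9*j + 14)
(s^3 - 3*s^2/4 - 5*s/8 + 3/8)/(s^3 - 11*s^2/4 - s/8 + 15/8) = (2*s - 1)/(2*s - 5)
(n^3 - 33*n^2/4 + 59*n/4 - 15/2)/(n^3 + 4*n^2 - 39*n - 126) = (4*n^2 - 9*n + 5)/(4*(n^2 + 10*n + 21))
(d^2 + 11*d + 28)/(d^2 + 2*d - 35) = (d + 4)/(d - 5)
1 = 1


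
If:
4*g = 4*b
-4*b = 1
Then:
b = -1/4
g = -1/4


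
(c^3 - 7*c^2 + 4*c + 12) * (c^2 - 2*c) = c^5 - 9*c^4 + 18*c^3 + 4*c^2 - 24*c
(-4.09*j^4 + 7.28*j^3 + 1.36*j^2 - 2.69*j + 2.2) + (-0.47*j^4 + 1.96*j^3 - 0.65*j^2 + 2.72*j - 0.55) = -4.56*j^4 + 9.24*j^3 + 0.71*j^2 + 0.0300000000000002*j + 1.65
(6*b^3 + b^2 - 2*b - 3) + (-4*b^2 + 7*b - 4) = 6*b^3 - 3*b^2 + 5*b - 7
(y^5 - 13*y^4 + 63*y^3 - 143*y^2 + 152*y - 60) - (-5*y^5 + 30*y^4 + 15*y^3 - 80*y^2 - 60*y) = 6*y^5 - 43*y^4 + 48*y^3 - 63*y^2 + 212*y - 60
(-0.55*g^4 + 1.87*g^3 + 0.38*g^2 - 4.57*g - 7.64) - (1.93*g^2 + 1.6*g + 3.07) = -0.55*g^4 + 1.87*g^3 - 1.55*g^2 - 6.17*g - 10.71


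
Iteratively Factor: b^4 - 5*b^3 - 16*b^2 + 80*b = (b - 4)*(b^3 - b^2 - 20*b) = (b - 4)*(b + 4)*(b^2 - 5*b) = b*(b - 4)*(b + 4)*(b - 5)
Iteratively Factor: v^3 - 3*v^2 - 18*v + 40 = (v - 2)*(v^2 - v - 20) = (v - 5)*(v - 2)*(v + 4)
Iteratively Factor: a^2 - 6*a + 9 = (a - 3)*(a - 3)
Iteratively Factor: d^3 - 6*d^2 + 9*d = (d - 3)*(d^2 - 3*d) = (d - 3)^2*(d)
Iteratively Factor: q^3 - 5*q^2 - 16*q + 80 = (q - 4)*(q^2 - q - 20) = (q - 5)*(q - 4)*(q + 4)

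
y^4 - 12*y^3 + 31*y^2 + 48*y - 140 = (y - 7)*(y - 5)*(y - 2)*(y + 2)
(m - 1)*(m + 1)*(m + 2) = m^3 + 2*m^2 - m - 2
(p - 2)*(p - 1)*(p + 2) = p^3 - p^2 - 4*p + 4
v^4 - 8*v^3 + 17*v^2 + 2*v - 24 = (v - 4)*(v - 3)*(v - 2)*(v + 1)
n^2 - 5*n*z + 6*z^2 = (n - 3*z)*(n - 2*z)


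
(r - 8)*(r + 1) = r^2 - 7*r - 8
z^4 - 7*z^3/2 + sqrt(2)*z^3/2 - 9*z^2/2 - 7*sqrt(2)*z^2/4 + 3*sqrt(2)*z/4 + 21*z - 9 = (z - 3)*(z - 1/2)*(z - 3*sqrt(2)/2)*(z + 2*sqrt(2))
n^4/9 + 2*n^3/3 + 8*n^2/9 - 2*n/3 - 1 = (n/3 + 1)^2*(n - 1)*(n + 1)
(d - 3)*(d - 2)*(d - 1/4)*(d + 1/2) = d^4 - 19*d^3/4 + 37*d^2/8 + 17*d/8 - 3/4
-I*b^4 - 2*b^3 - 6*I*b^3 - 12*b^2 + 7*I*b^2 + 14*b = b*(b + 7)*(b - 2*I)*(-I*b + I)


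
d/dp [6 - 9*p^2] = -18*p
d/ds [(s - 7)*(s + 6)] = 2*s - 1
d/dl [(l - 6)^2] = 2*l - 12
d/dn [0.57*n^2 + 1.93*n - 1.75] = 1.14*n + 1.93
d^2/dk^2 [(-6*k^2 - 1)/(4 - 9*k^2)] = 66*(27*k^2 + 4)/(729*k^6 - 972*k^4 + 432*k^2 - 64)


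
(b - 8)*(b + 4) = b^2 - 4*b - 32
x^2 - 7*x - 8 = (x - 8)*(x + 1)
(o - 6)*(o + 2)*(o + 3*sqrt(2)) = o^3 - 4*o^2 + 3*sqrt(2)*o^2 - 12*sqrt(2)*o - 12*o - 36*sqrt(2)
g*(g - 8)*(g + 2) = g^3 - 6*g^2 - 16*g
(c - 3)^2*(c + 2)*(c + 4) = c^4 - 19*c^2 + 6*c + 72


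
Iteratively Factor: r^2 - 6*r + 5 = (r - 5)*(r - 1)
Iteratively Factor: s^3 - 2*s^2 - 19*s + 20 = (s - 5)*(s^2 + 3*s - 4) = (s - 5)*(s + 4)*(s - 1)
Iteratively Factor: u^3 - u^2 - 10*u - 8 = (u + 1)*(u^2 - 2*u - 8) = (u + 1)*(u + 2)*(u - 4)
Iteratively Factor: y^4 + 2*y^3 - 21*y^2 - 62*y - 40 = (y - 5)*(y^3 + 7*y^2 + 14*y + 8) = (y - 5)*(y + 1)*(y^2 + 6*y + 8) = (y - 5)*(y + 1)*(y + 4)*(y + 2)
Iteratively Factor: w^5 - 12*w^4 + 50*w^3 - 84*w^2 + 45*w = (w - 3)*(w^4 - 9*w^3 + 23*w^2 - 15*w) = (w - 3)^2*(w^3 - 6*w^2 + 5*w) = w*(w - 3)^2*(w^2 - 6*w + 5) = w*(w - 5)*(w - 3)^2*(w - 1)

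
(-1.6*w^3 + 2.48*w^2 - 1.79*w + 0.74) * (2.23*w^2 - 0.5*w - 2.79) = -3.568*w^5 + 6.3304*w^4 - 0.7677*w^3 - 4.374*w^2 + 4.6241*w - 2.0646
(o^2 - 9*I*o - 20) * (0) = 0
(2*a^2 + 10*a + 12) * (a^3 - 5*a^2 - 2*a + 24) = 2*a^5 - 42*a^3 - 32*a^2 + 216*a + 288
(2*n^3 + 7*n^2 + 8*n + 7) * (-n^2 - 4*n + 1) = -2*n^5 - 15*n^4 - 34*n^3 - 32*n^2 - 20*n + 7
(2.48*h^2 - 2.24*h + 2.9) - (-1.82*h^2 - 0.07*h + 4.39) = 4.3*h^2 - 2.17*h - 1.49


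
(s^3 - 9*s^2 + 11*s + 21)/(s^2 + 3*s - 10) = (s^3 - 9*s^2 + 11*s + 21)/(s^2 + 3*s - 10)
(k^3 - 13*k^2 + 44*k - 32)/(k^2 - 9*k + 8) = k - 4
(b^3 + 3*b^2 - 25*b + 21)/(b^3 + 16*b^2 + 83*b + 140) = (b^2 - 4*b + 3)/(b^2 + 9*b + 20)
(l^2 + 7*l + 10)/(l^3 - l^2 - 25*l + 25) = (l + 2)/(l^2 - 6*l + 5)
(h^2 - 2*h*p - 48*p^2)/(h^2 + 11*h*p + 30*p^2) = (h - 8*p)/(h + 5*p)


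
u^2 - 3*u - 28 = (u - 7)*(u + 4)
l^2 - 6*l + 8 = (l - 4)*(l - 2)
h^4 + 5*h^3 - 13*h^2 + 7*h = h*(h - 1)^2*(h + 7)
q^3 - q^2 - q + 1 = (q - 1)^2*(q + 1)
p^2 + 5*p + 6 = (p + 2)*(p + 3)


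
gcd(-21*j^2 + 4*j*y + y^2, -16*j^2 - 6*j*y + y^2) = 1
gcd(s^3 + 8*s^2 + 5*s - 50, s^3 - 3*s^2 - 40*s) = s + 5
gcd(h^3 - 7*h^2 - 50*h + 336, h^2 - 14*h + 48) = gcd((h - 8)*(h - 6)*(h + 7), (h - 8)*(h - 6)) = h^2 - 14*h + 48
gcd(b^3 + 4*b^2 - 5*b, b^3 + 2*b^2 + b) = b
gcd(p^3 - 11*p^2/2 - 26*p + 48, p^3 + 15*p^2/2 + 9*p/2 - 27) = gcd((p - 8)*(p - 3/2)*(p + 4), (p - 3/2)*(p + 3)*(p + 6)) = p - 3/2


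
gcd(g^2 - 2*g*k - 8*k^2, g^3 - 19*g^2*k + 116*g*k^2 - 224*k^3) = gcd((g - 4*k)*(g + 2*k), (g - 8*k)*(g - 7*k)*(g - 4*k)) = g - 4*k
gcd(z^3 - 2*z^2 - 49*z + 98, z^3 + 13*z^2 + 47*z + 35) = z + 7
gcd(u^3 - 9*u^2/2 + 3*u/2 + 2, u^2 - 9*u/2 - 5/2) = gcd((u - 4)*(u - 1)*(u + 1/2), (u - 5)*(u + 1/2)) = u + 1/2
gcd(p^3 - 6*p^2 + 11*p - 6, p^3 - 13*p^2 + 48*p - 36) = p - 1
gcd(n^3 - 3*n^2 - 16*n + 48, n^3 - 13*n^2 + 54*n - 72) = n^2 - 7*n + 12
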